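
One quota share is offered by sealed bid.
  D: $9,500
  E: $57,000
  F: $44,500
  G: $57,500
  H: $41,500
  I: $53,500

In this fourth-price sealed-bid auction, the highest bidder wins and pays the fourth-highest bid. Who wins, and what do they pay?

Bids ranked: 57,500 (G) > 57,000 (E) > 53,500 (I) > 44,500 (F) > 41,500 (H) > 9,500 (D)
G wins; payment is bid #4 in the ranking = $44,500.

G pays $44,500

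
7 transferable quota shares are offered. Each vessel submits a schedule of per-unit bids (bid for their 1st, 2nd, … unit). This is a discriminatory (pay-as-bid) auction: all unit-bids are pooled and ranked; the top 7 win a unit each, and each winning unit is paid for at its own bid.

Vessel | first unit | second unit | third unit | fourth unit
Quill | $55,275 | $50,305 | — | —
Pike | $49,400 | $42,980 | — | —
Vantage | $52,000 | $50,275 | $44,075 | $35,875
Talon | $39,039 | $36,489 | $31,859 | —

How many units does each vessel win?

Pike 2, Quill 2, Vantage 3

All unit-bids, highest first — top 7: 55,275 (Quill-1), 52,000 (Vantage-1), 50,305 (Quill-2), 50,275 (Vantage-2), 49,400 (Pike-1), 44,075 (Vantage-3), 42,980 (Pike-2)
Next rejected bid: $39,039 (not a price — pay-as-bid).
Allocation: Pike 2, Quill 2, Vantage 3.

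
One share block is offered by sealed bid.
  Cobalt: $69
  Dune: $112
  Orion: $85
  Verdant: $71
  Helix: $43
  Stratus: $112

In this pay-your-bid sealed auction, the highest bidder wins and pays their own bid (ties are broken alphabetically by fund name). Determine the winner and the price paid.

Bids ranked: 112 (Dune) > 112 (Stratus) > 85 (Orion) > 71 (Verdant) > 69 (Cobalt) > 43 (Helix)
Dune and Stratus tie at $112; tie-break gives it to Dune.
Dune is highest → pays own bid, $112.

Dune pays $112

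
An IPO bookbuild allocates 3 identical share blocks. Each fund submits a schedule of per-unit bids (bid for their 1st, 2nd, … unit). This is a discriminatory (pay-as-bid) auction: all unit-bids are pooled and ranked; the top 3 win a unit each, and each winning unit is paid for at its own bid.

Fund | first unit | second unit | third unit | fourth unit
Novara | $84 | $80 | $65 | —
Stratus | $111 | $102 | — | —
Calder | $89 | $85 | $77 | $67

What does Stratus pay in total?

Stratus pays $213

All unit-bids, highest first — top 3: 111 (Stratus-1), 102 (Stratus-2), 89 (Calder-1)
Next rejected bid: $85 (not a price — pay-as-bid).
Stratus's winning unit-bids: 111 + 102 = $213.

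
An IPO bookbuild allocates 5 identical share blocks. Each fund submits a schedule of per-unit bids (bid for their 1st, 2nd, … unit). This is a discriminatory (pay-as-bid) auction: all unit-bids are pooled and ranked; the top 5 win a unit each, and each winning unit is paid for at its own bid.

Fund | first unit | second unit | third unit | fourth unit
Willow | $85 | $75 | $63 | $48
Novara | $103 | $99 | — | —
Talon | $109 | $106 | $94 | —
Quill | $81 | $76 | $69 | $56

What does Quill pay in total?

Quill pays $0

All unit-bids, highest first — top 5: 109 (Talon-1), 106 (Talon-2), 103 (Novara-1), 99 (Novara-2), 94 (Talon-3)
Next rejected bid: $85 (not a price — pay-as-bid).
Quill wins no units.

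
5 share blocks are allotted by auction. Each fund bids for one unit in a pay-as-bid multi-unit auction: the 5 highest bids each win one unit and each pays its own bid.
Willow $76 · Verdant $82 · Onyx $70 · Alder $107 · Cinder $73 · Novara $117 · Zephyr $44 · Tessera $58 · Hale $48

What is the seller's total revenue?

Total revenue: $455

Ordering the bids: 117 (Novara), 107 (Alder), 82 (Verdant), 76 (Willow), 73 (Cinder), 70 (Onyx), 58 (Tessera), …
Winners (5 units): Novara, Alder, Verdant, Willow, Cinder.
Total revenue = 117 + 107 + 82 + 76 + 73 = $455.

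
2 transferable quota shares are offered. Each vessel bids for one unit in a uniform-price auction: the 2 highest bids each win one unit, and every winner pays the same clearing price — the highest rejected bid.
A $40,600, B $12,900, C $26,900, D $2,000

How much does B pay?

B pays $0

Bids ranked high→low: 40,600 (A), 26,900 (C), 12,900 (B), 2,000 (D)
Winners (2 units): A, C.
First losing bid is B's $12,900, which sets the uniform price.
B does not win → pays $0.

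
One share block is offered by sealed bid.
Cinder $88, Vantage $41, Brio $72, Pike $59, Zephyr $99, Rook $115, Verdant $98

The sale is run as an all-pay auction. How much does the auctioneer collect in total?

Total revenue: $572

Bids ranked: 115 (Rook) > 99 (Zephyr) > 98 (Verdant) > 88 (Cinder) > 72 (Brio) > 59 (Pike) > …
Every bidder forfeits their bid regardless of winning.
Revenue = 88 + 41 + 72 + 59 + 99 + 115 + 98 = $572.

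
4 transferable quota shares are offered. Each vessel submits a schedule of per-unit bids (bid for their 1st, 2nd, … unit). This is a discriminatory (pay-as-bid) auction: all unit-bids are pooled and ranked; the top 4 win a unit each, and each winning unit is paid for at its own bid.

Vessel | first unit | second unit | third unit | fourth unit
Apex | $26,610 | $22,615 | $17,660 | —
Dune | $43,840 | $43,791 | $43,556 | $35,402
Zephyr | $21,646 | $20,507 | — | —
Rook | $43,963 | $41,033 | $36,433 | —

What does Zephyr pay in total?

Pooled unit-bids ranked (top 4): 43,963 (Rook-1), 43,840 (Dune-1), 43,791 (Dune-2), 43,556 (Dune-3)
Next rejected bid: $41,033 (not a price — pay-as-bid).
Zephyr wins no units.

Zephyr pays $0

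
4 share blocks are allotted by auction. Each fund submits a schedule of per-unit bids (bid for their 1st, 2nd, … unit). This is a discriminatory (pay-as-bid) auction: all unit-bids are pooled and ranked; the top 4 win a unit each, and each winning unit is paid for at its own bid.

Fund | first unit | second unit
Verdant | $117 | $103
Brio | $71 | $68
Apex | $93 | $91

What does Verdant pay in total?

Verdant pays $220

All unit-bids, highest first — top 4: 117 (Verdant-1), 103 (Verdant-2), 93 (Apex-1), 91 (Apex-2)
Next rejected bid: $71 (not a price — pay-as-bid).
Verdant's winning unit-bids: 117 + 103 = $220.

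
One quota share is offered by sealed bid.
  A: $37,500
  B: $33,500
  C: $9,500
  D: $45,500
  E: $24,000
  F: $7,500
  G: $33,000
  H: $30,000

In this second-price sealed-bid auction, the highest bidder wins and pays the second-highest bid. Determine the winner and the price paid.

Bids in order: 45,500 (D) > 37,500 (A) > 33,500 (B) > 33,000 (G) > 30,000 (H) > 24,000 (E) > …
Second-price: D pays A's bid of $37,500.

D pays $37,500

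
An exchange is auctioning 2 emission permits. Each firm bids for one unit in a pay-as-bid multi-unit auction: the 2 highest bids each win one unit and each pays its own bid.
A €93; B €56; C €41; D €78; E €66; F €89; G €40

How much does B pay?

Bids ranked high→low: 93 (A), 89 (F), 78 (D), 66 (E), …
The 2 highest are A, F.
B does not win → €0.

B pays €0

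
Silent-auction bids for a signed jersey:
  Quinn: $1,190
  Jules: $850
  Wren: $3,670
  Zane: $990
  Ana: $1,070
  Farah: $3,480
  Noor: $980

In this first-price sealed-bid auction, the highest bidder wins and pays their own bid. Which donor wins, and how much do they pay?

Sorting bids: 3,670 (Wren) > 3,480 (Farah) > 1,190 (Quinn) > 1,070 (Ana) > 990 (Zane) > 980 (Noor) > …
Wren is highest → pays own bid, $3,670.

Wren pays $3,670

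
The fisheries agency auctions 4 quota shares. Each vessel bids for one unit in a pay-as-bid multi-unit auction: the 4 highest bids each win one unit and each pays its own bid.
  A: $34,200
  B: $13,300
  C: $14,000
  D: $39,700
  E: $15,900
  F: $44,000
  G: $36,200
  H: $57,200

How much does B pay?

B pays $0

Ordering the bids: 57,200 (H), 44,000 (F), 39,700 (D), 36,200 (G), 34,200 (A), 15,900 (E), …
Winners (4 units): H, F, D, G.
B does not win → $0.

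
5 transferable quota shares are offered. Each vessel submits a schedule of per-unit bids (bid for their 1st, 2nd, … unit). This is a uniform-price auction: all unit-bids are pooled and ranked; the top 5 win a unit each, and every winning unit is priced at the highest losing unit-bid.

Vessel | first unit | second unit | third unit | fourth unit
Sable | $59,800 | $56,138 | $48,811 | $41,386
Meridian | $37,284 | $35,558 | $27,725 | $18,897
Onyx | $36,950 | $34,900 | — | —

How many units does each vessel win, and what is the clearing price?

Meridian 1, Sable 4; clearing price $36,950

Merging the schedules and taking the best 5: 59,800 (Sable-1), 56,138 (Sable-2), 48,811 (Sable-3), 41,386 (Sable-4), 37,284 (Meridian-1)
Highest rejected unit-bid = $36,950.
Allocation: Meridian 1, Sable 4.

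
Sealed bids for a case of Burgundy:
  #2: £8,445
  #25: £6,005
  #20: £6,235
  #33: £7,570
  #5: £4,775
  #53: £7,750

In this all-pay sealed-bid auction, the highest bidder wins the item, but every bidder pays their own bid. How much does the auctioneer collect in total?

Bids ranked: 8,445 (#2) > 7,750 (#53) > 7,570 (#33) > 6,235 (#20) > 6,005 (#25) > 4,775 (#5)
#2 wins with the top bid; all bids are sunk regardless.
Every bidder forfeits their bid regardless of winning.
Revenue = 8,445 + 6,005 + 6,235 + 7,570 + 4,775 + 7,750 = £40,780.

Total revenue: £40,780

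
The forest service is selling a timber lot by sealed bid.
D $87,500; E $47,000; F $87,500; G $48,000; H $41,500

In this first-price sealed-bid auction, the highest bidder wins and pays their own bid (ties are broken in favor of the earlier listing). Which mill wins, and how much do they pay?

D pays $87,500

Bids in order: 87,500 (D) > 87,500 (F) > 48,000 (G) > 47,000 (E) > 41,500 (H)
D and F tie at $87,500; tie-break gives it to D.
D is highest → pays own bid, $87,500.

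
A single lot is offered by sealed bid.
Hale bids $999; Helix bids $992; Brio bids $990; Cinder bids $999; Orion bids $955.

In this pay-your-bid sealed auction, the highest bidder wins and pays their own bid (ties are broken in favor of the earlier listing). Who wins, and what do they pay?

Hale pays $999

Sorting bids: 999 (Hale) > 999 (Cinder) > 992 (Helix) > 990 (Brio) > 955 (Orion)
Tie at $999 → Hale wins by tie-break.
First-price: Hale pays what they bid, $999.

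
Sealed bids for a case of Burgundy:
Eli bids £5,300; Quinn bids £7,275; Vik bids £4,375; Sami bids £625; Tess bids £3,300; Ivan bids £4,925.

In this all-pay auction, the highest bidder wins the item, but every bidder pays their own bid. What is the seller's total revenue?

Total revenue: £25,800

Sorting bids: 7,275 (Quinn) > 5,300 (Eli) > 4,925 (Ivan) > 4,375 (Vik) > 3,300 (Tess) > 625 (Sami)
Quinn wins with the top bid; all bids are sunk regardless.
Every bidder forfeits their bid regardless of winning.
Revenue = 5,300 + 7,275 + 4,375 + 625 + 3,300 + 4,925 = £25,800.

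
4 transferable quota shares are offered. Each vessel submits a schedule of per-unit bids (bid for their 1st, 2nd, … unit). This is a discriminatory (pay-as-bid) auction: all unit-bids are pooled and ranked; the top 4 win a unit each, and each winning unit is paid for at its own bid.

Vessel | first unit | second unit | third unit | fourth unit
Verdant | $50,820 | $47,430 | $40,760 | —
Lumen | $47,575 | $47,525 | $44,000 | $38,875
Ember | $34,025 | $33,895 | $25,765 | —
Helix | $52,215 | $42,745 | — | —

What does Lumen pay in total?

Lumen pays $95,100

Pooled unit-bids ranked (top 4): 52,215 (Helix-1), 50,820 (Verdant-1), 47,575 (Lumen-1), 47,525 (Lumen-2)
Next rejected bid: $47,430 (not a price — pay-as-bid).
Lumen's winning unit-bids: 47,575 + 47,525 = $95,100.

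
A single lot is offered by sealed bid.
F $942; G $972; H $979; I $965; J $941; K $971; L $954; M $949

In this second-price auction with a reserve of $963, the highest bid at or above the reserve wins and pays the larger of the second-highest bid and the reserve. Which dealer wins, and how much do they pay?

Bids in order: 979 (H) > 972 (G) > 971 (K) > 965 (I) > 954 (L) > 949 (M) > …
Highest eligible bid: H at $979.
Second-highest bid $972 exceeds the reserve $963 → payment $972.

H pays $972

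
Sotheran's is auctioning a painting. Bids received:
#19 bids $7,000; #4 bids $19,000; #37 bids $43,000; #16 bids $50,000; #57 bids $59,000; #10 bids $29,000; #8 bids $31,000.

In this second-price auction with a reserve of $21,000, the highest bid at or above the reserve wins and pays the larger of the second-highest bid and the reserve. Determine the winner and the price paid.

Rule: the highest bid at or above the reserve wins and pays the larger of the second-highest bid and the reserve.
Bids in order: 59,000 (#57) > 50,000 (#16) > 43,000 (#37) > 31,000 (#8) > 29,000 (#10) > 19,000 (#4) > …
#57 has the top bid at or above the reserve ($59,000).
Second-highest bid $50,000 exceeds the reserve $21,000 → payment $50,000.

#57 pays $50,000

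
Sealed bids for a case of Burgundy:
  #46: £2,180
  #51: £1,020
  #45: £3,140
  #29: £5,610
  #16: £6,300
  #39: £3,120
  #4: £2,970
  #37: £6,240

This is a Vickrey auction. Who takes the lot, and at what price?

#16 pays £6,240

Bids in order: 6,300 (#16) > 6,240 (#37) > 5,610 (#29) > 3,140 (#45) > 3,120 (#39) > 2,970 (#4) > …
#16 is highest; pays the second-highest bid, £6,240.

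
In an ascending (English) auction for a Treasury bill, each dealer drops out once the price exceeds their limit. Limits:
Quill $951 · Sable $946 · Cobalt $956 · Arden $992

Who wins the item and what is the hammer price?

Arden wins at $956

Limits ranked: 992 (Arden) > 956 (Cobalt) > 951 (Quill) > 946 (Sable)
Cobalt is the last rival to drop out, at $956; Arden remains and wins at that price.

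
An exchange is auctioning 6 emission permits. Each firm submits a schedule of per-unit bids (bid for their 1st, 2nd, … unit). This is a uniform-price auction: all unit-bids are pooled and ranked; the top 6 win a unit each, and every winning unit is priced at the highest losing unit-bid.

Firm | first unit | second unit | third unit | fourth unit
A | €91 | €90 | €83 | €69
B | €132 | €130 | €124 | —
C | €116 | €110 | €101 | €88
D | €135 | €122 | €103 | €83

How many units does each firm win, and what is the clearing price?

Pooled unit-bids ranked (top 6): 135 (D-1), 132 (B-1), 130 (B-2), 124 (B-3), 122 (D-2), 116 (C-1)
First bid not allocated: €110.
Allocation: B 3, C 1, D 2.

B 3, C 1, D 2; clearing price €110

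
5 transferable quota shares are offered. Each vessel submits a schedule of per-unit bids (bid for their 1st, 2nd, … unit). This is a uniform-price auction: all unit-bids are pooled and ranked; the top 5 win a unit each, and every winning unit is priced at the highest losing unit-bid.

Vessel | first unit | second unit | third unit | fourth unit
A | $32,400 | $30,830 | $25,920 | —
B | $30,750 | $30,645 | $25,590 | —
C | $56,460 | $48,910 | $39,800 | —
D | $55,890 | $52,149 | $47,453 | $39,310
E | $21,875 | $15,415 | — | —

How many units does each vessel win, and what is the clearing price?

Pooled unit-bids ranked (top 5): 56,460 (C-1), 55,890 (D-1), 52,149 (D-2), 48,910 (C-2), 47,453 (D-3)
First bid not allocated: $39,800.
Allocation: C 2, D 3.

C 2, D 3; clearing price $39,800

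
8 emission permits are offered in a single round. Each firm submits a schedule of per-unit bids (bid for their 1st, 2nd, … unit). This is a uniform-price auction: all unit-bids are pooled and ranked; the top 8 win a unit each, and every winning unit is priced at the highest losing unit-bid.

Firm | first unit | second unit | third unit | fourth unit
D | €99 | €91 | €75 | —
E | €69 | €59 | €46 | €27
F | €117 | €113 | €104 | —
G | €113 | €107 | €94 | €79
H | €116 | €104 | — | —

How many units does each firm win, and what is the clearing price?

Pooled unit-bids ranked (top 8): 117 (F-1), 116 (H-1), 113 (F-2), 113 (G-1), 107 (G-2), 104 (F-3), 104 (H-2), 99 (D-1)
First bid not allocated: €94.
Allocation: D 1, F 3, G 2, H 2.

D 1, F 3, G 2, H 2; clearing price €94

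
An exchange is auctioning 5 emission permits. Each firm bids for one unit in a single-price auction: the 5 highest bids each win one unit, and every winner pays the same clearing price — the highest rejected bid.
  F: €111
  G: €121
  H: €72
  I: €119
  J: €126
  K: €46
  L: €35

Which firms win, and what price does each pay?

J, G, I, F, H; each pays €46

Ordering the bids: 126 (J), 121 (G), 119 (I), 111 (F), 72 (H), 46 (K), 35 (L)
Winners (5 units): J, G, I, F, H.
Highest unsuccessful bid: €46 → clearing price.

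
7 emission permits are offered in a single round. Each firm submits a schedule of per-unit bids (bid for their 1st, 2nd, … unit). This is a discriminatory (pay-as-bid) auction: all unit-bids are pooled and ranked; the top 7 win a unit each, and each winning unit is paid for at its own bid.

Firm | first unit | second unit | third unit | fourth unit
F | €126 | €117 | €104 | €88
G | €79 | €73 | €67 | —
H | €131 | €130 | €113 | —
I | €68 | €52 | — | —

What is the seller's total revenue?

Total revenue: €809

Merging the schedules and taking the best 7: 131 (H-1), 130 (H-2), 126 (F-1), 117 (F-2), 113 (H-3), 104 (F-3), 88 (F-4)
Next rejected bid: €79 (not a price — pay-as-bid).
Each winning unit pays its own bid.
Revenue = 131 + 130 + 126 + 117 + 113 + 104 + 88 = €809.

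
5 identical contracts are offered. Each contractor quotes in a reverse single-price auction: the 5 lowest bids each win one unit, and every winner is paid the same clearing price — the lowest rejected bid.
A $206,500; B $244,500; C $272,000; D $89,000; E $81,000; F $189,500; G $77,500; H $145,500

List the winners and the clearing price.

G, E, D, H, F; each is paid $206,500

Bids ranked low→high: 77,500 (G), 81,000 (E), 89,000 (D), 145,500 (H), 189,500 (F), 206,500 (A), 244,500 (B), …
The 5 lowest are G, E, D, H, F.
Clearing price = lowest rejected bid = $206,500.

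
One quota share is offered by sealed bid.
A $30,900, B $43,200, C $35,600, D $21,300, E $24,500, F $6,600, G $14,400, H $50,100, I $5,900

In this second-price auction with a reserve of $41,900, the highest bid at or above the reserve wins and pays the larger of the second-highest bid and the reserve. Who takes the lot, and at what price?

Rule: the highest bid at or above the reserve wins and pays the larger of the second-highest bid and the reserve.
Sorting bids: 50,100 (H) > 43,200 (B) > 35,600 (C) > 30,900 (A) > 24,500 (E) > 21,300 (D) > …
Highest eligible bid: H at $50,100.
Second-highest bid $43,200 exceeds the reserve $41,900 → payment $43,200.

H pays $43,200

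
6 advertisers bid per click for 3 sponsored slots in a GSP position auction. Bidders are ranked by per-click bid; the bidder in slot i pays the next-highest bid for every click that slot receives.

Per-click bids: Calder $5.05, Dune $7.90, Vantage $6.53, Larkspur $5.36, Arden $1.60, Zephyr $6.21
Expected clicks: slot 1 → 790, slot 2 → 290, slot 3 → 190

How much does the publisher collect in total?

Total revenue: $7978.00

Ranked by bid: $7.90 (Dune) > $6.53 (Vantage) > $6.21 (Zephyr) > $5.36 (Larkspur) > …
Slot 1: Dune pays $6.53 × 790 = $5158.70
Slot 2: Vantage pays $6.21 × 290 = $1800.90
Slot 3: Zephyr pays $5.36 × 190 = $1018.40
Total = $7978.00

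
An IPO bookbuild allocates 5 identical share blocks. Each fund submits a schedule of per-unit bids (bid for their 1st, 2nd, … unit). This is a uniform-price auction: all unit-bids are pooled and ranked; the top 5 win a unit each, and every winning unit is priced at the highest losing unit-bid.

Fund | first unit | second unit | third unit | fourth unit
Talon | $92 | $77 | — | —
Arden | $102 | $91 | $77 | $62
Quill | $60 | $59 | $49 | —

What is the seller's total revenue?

Total revenue: $310

Merging the schedules and taking the best 5: 102 (Arden-1), 92 (Talon-1), 91 (Arden-2), 77 (Talon-2), 77 (Arden-3)
The (k+1)-th unit-bid is $62.
Allocation: Arden 3, Talon 2. Every unit priced at $62.
Revenue = 5 × 62 = $310.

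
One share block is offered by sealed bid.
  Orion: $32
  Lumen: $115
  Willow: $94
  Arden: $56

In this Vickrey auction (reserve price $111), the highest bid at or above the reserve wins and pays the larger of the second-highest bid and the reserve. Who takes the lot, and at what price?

Bids ranked: 115 (Lumen) > 94 (Willow) > 56 (Arden) > 32 (Orion)
Lumen has the top bid at or above the reserve ($115).
max(second-highest $94, reserve $111) = $111.

Lumen pays $111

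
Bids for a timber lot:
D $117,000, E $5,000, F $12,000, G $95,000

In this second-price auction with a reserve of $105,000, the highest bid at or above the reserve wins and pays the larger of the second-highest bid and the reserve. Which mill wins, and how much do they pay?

D pays $105,000

Second-price auction with a reserve of $105,000: the highest bid at or above the reserve wins and pays the larger of the second-highest bid and the reserve.
Bids ranked: 117,000 (D) > 95,000 (G) > 12,000 (F) > 5,000 (E)
D has the top bid at or above the reserve ($117,000).
max(second-highest $95,000, reserve $105,000) = $105,000.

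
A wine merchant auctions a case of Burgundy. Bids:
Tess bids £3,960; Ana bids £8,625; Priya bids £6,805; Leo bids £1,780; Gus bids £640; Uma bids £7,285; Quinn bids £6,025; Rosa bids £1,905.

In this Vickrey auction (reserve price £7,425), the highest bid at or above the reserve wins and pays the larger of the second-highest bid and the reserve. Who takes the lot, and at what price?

Vickrey auction (reserve price £7,425): the highest bid at or above the reserve wins and pays the larger of the second-highest bid and the reserve.
Bids in order: 8,625 (Ana) > 7,285 (Uma) > 6,805 (Priya) > 6,025 (Quinn) > 3,960 (Tess) > 1,905 (Rosa) > …
Ana has the top bid at or above the reserve (£8,625).
Second-highest bid £7,285 is below the reserve £7,425, so the reserve binds → payment £7,425.

Ana pays £7,425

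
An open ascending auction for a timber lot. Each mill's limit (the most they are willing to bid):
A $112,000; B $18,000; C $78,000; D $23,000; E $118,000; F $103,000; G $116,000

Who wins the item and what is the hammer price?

E wins at $116,000

Limits in order: 118,000 (E) > 116,000 (G) > 112,000 (A) > 103,000 (F) > 78,000 (C) > 23,000 (D) > …
G is the last rival to drop out, at $116,000; E remains and wins at that price.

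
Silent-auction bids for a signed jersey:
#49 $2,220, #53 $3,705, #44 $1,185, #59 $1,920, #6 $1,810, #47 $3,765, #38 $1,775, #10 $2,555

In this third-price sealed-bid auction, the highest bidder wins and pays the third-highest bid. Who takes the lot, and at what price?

Third-price sealed-bid auction: the highest bidder wins and pays the third-highest bid.
Sorting bids: 3,765 (#47) > 3,705 (#53) > 2,555 (#10) > 2,220 (#49) > 1,920 (#59) > 1,810 (#6) > …
#47 is highest; pays the third-highest bid, $2,555.

#47 pays $2,555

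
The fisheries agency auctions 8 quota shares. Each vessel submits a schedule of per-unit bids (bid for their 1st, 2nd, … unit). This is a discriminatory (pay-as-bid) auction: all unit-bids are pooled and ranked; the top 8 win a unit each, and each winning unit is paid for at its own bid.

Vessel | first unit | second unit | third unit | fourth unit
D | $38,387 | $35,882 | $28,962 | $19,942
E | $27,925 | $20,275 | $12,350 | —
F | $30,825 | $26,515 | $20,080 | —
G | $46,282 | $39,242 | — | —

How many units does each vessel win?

D 3, E 1, F 2, G 2

All unit-bids, highest first — top 8: 46,282 (G-1), 39,242 (G-2), 38,387 (D-1), 35,882 (D-2), 30,825 (F-1), 28,962 (D-3), 27,925 (E-1), 26,515 (F-2)
Next rejected bid: $20,275 (not a price — pay-as-bid).
Allocation: D 3, E 1, F 2, G 2.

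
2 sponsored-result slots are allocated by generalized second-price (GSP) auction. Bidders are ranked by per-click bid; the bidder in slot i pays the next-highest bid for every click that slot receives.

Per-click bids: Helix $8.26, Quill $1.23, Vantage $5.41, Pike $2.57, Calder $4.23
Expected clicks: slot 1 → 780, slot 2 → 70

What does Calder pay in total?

Calder pays $0.00

Sorting advertisers: $8.26 (Helix) > $5.41 (Vantage) > $4.23 (Calder) > …
Calder ranks below slot 2 → no slot, pays nothing.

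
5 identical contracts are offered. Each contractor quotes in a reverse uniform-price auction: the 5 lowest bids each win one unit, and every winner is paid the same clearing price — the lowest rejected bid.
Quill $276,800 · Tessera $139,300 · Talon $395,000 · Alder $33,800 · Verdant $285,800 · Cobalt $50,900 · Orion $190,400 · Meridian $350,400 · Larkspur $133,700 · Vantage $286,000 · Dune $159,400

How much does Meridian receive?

Meridian is paid $0

Sorting: 33,800 (Alder), 50,900 (Cobalt), 133,700 (Larkspur), 139,300 (Tessera), 159,400 (Dune), 190,400 (Orion), 276,800 (Quill), …
Lowest 5: Alder, Cobalt, Larkspur, Tessera, Dune.
Clearing price = lowest rejected bid = $190,400.
Meridian does not win → is paid $0.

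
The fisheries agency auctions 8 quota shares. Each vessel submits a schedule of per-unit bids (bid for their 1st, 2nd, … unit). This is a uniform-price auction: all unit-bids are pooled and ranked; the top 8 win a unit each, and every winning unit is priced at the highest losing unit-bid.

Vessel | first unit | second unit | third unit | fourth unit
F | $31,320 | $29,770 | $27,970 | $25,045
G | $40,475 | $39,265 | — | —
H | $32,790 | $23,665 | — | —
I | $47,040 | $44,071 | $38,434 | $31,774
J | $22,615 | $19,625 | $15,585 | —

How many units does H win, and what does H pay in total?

Merging the schedules and taking the best 8: 47,040 (I-1), 44,071 (I-2), 40,475 (G-1), 39,265 (G-2), 38,434 (I-3), 32,790 (H-1), 31,774 (I-4), 31,320 (F-1)
The (k+1)-th unit-bid is $29,770.
H wins 1 unit(s) at $29,770 each.

H: 1 unit, pays $29,770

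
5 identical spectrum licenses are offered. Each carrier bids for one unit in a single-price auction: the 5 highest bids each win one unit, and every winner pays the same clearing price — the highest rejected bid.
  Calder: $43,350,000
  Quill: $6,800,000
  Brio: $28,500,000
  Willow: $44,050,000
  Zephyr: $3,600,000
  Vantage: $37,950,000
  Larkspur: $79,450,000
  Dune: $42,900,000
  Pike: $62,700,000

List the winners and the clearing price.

Sorting: 79,450,000 (Larkspur), 62,700,000 (Pike), 44,050,000 (Willow), 43,350,000 (Calder), 42,900,000 (Dune), 37,950,000 (Vantage), 28,500,000 (Brio), …
Winners (5 units): Larkspur, Pike, Willow, Calder, Dune.
Highest unsuccessful bid: $37,950,000 → clearing price.

Larkspur, Pike, Willow, Calder, Dune; each pays $37,950,000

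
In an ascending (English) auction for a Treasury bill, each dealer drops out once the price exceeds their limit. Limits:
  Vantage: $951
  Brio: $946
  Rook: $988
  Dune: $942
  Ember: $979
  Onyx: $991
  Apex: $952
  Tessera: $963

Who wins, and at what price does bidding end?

Onyx wins at $988

Limits ranked: 991 (Onyx) > 988 (Rook) > 979 (Ember) > 963 (Tessera) > 952 (Apex) > 951 (Vantage) > …
Bidding ends when Rook exits at $988; Onyx takes it.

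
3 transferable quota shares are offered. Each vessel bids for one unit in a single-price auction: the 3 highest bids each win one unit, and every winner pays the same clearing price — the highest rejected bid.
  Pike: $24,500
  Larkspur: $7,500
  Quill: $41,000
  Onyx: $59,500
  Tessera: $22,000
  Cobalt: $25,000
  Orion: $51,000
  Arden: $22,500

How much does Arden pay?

Arden pays $0

Sorting: 59,500 (Onyx), 51,000 (Orion), 41,000 (Quill), 25,000 (Cobalt), 24,500 (Pike), …
Winners (3 units): Onyx, Orion, Quill.
First losing bid is Cobalt's $25,000, which sets the uniform price.
Arden does not win → pays $0.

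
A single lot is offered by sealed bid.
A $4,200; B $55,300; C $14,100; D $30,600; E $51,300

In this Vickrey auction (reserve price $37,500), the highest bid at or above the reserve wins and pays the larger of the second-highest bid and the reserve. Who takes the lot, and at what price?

B pays $51,300

Rule: the highest bid at or above the reserve wins and pays the larger of the second-highest bid and the reserve.
Bids in order: 55,300 (B) > 51,300 (E) > 30,600 (D) > 14,100 (C) > 4,200 (A)
Highest eligible bid: B at $55,300.
max(second-highest $51,300, reserve $37,500) = $51,300; the reserve does not bind.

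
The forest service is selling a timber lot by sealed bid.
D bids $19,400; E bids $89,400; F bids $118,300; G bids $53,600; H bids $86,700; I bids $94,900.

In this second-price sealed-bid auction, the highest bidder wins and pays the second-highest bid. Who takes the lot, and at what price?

F pays $94,900

Rule: the highest bidder wins and pays the second-highest bid.
Bids ranked: 118,300 (F) > 94,900 (I) > 89,400 (E) > 86,700 (H) > 53,600 (G) > 19,400 (D)
F is highest; pays the second-highest bid, $94,900.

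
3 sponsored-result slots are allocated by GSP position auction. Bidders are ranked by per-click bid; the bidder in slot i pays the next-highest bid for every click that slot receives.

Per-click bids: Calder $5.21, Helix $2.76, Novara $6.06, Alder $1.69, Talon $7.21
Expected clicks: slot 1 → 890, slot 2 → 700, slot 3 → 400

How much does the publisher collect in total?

Per-click bids in order: $7.21 (Talon) > $6.06 (Novara) > $5.21 (Calder) > $2.76 (Helix) > …
Slot 1: Talon pays $6.06 × 890 = $5393.40
Slot 2: Novara pays $5.21 × 700 = $3647.00
Slot 3: Calder pays $2.76 × 400 = $1104.00
Total = $10144.40

Total revenue: $10144.40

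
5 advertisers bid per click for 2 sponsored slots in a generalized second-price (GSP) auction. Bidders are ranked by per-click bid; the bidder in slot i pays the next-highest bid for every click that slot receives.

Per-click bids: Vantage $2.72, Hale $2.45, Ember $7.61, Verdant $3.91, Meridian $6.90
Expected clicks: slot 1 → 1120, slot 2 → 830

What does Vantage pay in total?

Vantage pays $0.00

Sorting advertisers: $7.61 (Ember) > $6.90 (Meridian) > $3.91 (Verdant) > …
Vantage ranks below slot 2 → no slot, pays nothing.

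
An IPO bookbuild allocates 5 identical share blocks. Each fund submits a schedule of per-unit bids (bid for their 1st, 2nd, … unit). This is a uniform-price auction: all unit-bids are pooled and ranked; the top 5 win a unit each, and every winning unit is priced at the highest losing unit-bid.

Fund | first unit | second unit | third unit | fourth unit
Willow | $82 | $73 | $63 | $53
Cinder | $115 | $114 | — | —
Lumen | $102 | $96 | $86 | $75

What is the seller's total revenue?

All unit-bids, highest first — top 5: 115 (Cinder-1), 114 (Cinder-2), 102 (Lumen-1), 96 (Lumen-2), 86 (Lumen-3)
The (k+1)-th unit-bid is $82.
Allocation: Cinder 2, Lumen 3. Every unit priced at $82.
Revenue = 5 × 82 = $410.

Total revenue: $410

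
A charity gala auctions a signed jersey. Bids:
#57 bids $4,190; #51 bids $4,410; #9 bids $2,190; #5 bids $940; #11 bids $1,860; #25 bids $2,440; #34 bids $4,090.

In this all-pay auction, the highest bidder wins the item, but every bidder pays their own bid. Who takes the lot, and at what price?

#51 pays $4,410

All-pay auction: the highest bidder wins the item, but every bidder pays their own bid.
Sorting bids: 4,410 (#51) > 4,190 (#57) > 4,090 (#34) > 2,440 (#25) > 2,190 (#9) > 1,860 (#11) > …
#51 is highest and takes the item; every bidder forfeits their bid.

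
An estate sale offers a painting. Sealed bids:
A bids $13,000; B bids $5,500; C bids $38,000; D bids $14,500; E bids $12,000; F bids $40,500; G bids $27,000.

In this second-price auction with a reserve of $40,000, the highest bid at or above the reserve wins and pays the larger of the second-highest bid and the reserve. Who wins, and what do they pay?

F pays $40,000

Sorting bids: 40,500 (F) > 38,000 (C) > 27,000 (G) > 14,500 (D) > 13,000 (A) > 12,000 (E) > …
Highest eligible bid: F at $40,500.
Second-highest bid $38,000 is below the reserve $40,000, so the reserve binds → payment $40,000.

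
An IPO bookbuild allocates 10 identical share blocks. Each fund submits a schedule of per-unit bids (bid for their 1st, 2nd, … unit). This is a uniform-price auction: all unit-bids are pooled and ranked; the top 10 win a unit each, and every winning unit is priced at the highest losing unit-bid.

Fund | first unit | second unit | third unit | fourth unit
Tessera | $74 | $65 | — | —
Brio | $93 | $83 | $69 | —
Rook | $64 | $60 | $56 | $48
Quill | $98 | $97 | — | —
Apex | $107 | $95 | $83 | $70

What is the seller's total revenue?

Total revenue: $650

Merging the schedules and taking the best 10: 107 (Apex-1), 98 (Quill-1), 97 (Quill-2), 95 (Apex-2), 93 (Brio-1), 83 (Brio-2), 83 (Apex-3), 74 (Tessera-1), 70 (Apex-4), 69 (Brio-3)
The (k+1)-th unit-bid is $65.
Allocation: Apex 4, Brio 3, Quill 2, Tessera 1. Every unit priced at $65.
Revenue = 10 × 65 = $650.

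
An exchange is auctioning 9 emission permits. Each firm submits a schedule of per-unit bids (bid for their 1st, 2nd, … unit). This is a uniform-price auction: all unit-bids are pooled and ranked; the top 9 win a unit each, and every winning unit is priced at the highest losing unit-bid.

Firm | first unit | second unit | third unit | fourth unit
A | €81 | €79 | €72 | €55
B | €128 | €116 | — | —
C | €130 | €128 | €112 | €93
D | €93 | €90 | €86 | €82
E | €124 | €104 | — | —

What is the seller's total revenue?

Total revenue: €810

All unit-bids, highest first — top 9: 130 (C-1), 128 (B-1), 128 (C-2), 124 (E-1), 116 (B-2), 112 (C-3), 104 (E-2), 93 (C-4), 93 (D-1)
Highest rejected unit-bid = €90.
Allocation: B 2, C 4, D 1, E 2. Every unit priced at €90.
Revenue = 9 × 90 = €810.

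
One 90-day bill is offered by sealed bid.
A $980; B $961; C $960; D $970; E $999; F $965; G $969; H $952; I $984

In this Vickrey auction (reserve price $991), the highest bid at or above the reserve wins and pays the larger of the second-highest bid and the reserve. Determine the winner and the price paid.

Rule: the highest bid at or above the reserve wins and pays the larger of the second-highest bid and the reserve.
Bids ranked: 999 (E) > 984 (I) > 980 (A) > 970 (D) > 969 (G) > 965 (F) > …
Highest eligible bid: E at $999.
max(second-highest $984, reserve $991) = $991.

E pays $991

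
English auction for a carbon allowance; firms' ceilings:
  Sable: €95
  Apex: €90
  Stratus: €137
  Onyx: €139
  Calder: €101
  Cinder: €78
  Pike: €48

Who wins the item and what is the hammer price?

Limits ranked: 139 (Onyx) > 137 (Stratus) > 101 (Calder) > 95 (Sable) > 90 (Apex) > 78 (Cinder) > …
Stratus is the last rival to drop out, at €137; Onyx remains and wins at that price.

Onyx wins at €137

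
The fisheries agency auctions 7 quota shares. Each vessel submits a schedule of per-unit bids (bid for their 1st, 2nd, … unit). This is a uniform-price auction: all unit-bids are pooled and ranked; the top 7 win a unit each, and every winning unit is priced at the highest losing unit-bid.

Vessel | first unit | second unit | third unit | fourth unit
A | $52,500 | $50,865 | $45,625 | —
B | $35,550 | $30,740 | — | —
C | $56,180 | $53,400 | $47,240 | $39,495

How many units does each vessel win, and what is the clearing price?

A 3, C 4; clearing price $35,550

All unit-bids, highest first — top 7: 56,180 (C-1), 53,400 (C-2), 52,500 (A-1), 50,865 (A-2), 47,240 (C-3), 45,625 (A-3), 39,495 (C-4)
The (k+1)-th unit-bid is $35,550.
Allocation: A 3, C 4.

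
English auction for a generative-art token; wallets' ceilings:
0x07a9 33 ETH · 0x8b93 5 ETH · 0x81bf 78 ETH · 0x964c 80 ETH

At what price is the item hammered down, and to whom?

Limits in order: 80 (0x964c) > 78 (0x81bf) > 33 (0x07a9) > 5 (0x8b93)
Bidding ends when 0x81bf exits at 78 ETH; 0x964c takes it.

0x964c wins at 78 ETH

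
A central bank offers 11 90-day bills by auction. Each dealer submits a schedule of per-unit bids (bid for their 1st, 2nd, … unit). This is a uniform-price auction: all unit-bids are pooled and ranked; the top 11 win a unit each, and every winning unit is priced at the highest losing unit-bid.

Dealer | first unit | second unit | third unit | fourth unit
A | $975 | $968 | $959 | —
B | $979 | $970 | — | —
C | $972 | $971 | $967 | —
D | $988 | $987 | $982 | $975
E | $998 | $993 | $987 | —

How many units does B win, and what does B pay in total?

Merging the schedules and taking the best 11: 998 (E-1), 993 (E-2), 988 (D-1), 987 (D-2), 987 (E-3), 982 (D-3), 979 (B-1), 975 (A-1), 975 (D-4), 972 (C-1), 971 (C-2)
First bid not allocated: $970.
B wins 1 unit(s) at $970 each.

B: 1 unit, pays $970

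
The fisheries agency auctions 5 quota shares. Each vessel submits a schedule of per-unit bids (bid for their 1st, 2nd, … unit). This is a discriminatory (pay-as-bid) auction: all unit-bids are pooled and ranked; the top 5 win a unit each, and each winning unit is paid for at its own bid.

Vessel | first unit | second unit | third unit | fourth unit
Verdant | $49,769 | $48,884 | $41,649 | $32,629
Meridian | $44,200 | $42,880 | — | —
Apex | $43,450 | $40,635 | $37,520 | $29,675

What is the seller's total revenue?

Total revenue: $229,183

Merging the schedules and taking the best 5: 49,769 (Verdant-1), 48,884 (Verdant-2), 44,200 (Meridian-1), 43,450 (Apex-1), 42,880 (Meridian-2)
Next rejected bid: $41,649 (not a price — pay-as-bid).
Each winning unit pays its own bid.
Revenue = 49,769 + 48,884 + 44,200 + 43,450 + 42,880 = $229,183.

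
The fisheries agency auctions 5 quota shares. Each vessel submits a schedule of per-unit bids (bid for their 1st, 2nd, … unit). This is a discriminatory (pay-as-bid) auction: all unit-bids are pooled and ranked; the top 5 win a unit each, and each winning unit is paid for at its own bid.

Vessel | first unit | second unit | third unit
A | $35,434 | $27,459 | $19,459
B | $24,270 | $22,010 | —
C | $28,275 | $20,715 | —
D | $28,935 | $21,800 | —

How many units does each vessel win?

Pooled unit-bids ranked (top 5): 35,434 (A-1), 28,935 (D-1), 28,275 (C-1), 27,459 (A-2), 24,270 (B-1)
Next rejected bid: $22,010 (not a price — pay-as-bid).
Allocation: A 2, B 1, C 1, D 1.

A 2, B 1, C 1, D 1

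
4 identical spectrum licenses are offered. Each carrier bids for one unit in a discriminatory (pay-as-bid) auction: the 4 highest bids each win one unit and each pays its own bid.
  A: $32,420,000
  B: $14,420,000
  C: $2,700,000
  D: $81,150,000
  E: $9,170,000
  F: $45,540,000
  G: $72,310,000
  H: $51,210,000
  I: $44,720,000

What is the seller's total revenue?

Sorting: 81,150,000 (D), 72,310,000 (G), 51,210,000 (H), 45,540,000 (F), 44,720,000 (I), 32,420,000 (A), …
The 4 highest are D, G, H, F.
Total revenue = 81,150,000 + 72,310,000 + 51,210,000 + 45,540,000 = $250,210,000.

Total revenue: $250,210,000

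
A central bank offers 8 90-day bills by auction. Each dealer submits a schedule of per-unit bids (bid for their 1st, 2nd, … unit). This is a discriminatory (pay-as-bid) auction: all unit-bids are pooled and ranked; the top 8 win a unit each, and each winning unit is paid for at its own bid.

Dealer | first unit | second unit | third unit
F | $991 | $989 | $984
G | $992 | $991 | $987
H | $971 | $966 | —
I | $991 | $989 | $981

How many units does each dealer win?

F 3, G 3, I 2

Merging the schedules and taking the best 8: 992 (G-1), 991 (F-1), 991 (G-2), 991 (I-1), 989 (F-2), 989 (I-2), 987 (G-3), 984 (F-3)
Next rejected bid: $981 (not a price — pay-as-bid).
Allocation: F 3, G 3, I 2.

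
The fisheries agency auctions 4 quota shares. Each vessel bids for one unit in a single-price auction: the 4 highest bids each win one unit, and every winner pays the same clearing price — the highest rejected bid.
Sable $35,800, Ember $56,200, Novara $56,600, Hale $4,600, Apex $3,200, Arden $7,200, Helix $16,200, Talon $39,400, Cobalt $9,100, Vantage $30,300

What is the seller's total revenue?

Total revenue: $121,200

Ordering the bids: 56,600 (Novara), 56,200 (Ember), 39,400 (Talon), 35,800 (Sable), 30,300 (Vantage), 16,200 (Helix), …
Top 4: Novara, Ember, Talon, Sable.
Clearing price = highest rejected bid = $30,300.
Total revenue = 4 × $30,300 = $121,200.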